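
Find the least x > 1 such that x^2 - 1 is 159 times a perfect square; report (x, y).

(x, y) = (1324, 105)

First expand sqrt(159) as a continued fraction. With x_i = (sqrt(159) + m_i)/d_i and (m_0, d_0) = (0, 1): a_0 = floor(sqrt(159)) = 12, since 12^2 = 144 <= 159 < 169 = 13^2.
Iterate m_{i+1} = d_i*a_i - m_i, d_{i+1} = (159 - m_{i+1}^2)/d_i, a_{i+1} = floor((a_0 + m_{i+1})/d_{i+1}):
  m_1 = 1*12 - 0 = 12, d_1 = (159 - 12^2)/1 = 15/1 = 15, a_1 = floor((12 + 12)/15) = 1.
  m_2 = 15*1 - 12 = 3, d_2 = (159 - 3^2)/15 = 150/15 = 10, a_2 = floor((12 + 3)/10) = 1.
  m_3 = 10*1 - 3 = 7, d_3 = (159 - 7^2)/10 = 110/10 = 11, a_3 = floor((12 + 7)/11) = 1.
  m_4 = 11*1 - 7 = 4, d_4 = (159 - 4^2)/11 = 143/11 = 13, a_4 = floor((12 + 4)/13) = 1.
  m_5 = 13*1 - 4 = 9, d_5 = (159 - 9^2)/13 = 78/13 = 6, a_5 = floor((12 + 9)/6) = 3.
  m_6 = 6*3 - 9 = 9, d_6 = (159 - 9^2)/6 = 78/6 = 13, a_6 = floor((12 + 9)/13) = 1.
  m_7 = 13*1 - 9 = 4, d_7 = (159 - 4^2)/13 = 143/13 = 11, a_7 = floor((12 + 4)/11) = 1.
  m_8 = 11*1 - 4 = 7, d_8 = (159 - 7^2)/11 = 110/11 = 10, a_8 = floor((12 + 7)/10) = 1.
  m_9 = 10*1 - 7 = 3, d_9 = (159 - 3^2)/10 = 150/10 = 15, a_9 = floor((12 + 3)/15) = 1.
  m_10 = 15*1 - 3 = 12, d_10 = (159 - 12^2)/15 = 15/15 = 1, a_10 = floor((12 + 12)/1) = 24.
  m_11 = 1*24 - 12 = 12, d_11 = (159 - 12^2)/1 = 15/1 = 15: (m_11, d_11) = (m_1, d_1) = (12, 15), so from here the quotients repeat a_1, ..., a_10; the period length is 10.
So sqrt(159) = [12; (1, 1, 1, 1, 3, 1, 1, 1, 1, 24)] with period length k = 10.
k is even, so the fundamental solution of x^2 - 159y^2 = 1 is (p_{k-1}, q_{k-1}) = (p_9, q_9); compute convergents through index 9.
Convergents (p_i = a_i*p_{i-1} + p_{i-2}, q_i = a_i*q_{i-1} + q_{i-2} with p_{-2}=0, p_{-1}=1, q_{-2}=1, q_{-1}=0):
  i=0: a_0=12, p_0 = 12*1 + 0 = 12, q_0 = 12*0 + 1 = 1.
  i=1: a_1=1, p_1 = 1*12 + 1 = 13, q_1 = 1*1 + 0 = 1.
  i=2: a_2=1, p_2 = 1*13 + 12 = 25, q_2 = 1*1 + 1 = 2.
  i=3: a_3=1, p_3 = 1*25 + 13 = 38, q_3 = 1*2 + 1 = 3.
  i=4: a_4=1, p_4 = 1*38 + 25 = 63, q_4 = 1*3 + 2 = 5.
  i=5: a_5=3, p_5 = 3*63 + 38 = 227, q_5 = 3*5 + 3 = 18.
  i=6: a_6=1, p_6 = 1*227 + 63 = 290, q_6 = 1*18 + 5 = 23.
  i=7: a_7=1, p_7 = 1*290 + 227 = 517, q_7 = 1*23 + 18 = 41.
  i=8: a_8=1, p_8 = 1*517 + 290 = 807, q_8 = 1*41 + 23 = 64.
  i=9: a_9=1, p_9 = 1*807 + 517 = 1324, q_9 = 1*64 + 41 = 105.
Check: 1324^2 - 159*105^2 = 1752976 - 1752975 = 1, so (x, y) = (1324, 105) solves the equation, and by the theorem it is the least positive solution.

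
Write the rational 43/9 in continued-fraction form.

[4; 1, 3, 2]

Run the Euclidean algorithm on 43 and 9; the successive quotients are the partial quotients a_0, a_1, ... (each step inverts the fractional part left over by the previous one):
  43 = 4*9 + 7, so a_0 = 4.
  9 = 1*7 + 2, so a_1 = 1.
  7 = 3*2 + 1, so a_2 = 3.
  2 = 2*1 + 0, so a_3 = 2.
The remainder reaches 0 after 4 divisions, so the expansion has 4 partial quotients, read off in order.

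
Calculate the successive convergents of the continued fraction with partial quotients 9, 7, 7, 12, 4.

Using the convergent recurrence p_i = a_i*p_{i-1} + p_{i-2}, q_i = a_i*q_{i-1} + q_{i-2} with p_{-2}=0, p_{-1}=1, q_{-2}=1, q_{-1}=0:
  i=0: a_0=9, p_0 = 9*1 + 0 = 9, q_0 = 9*0 + 1 = 1.
  i=1: a_1=7, p_1 = 7*9 + 1 = 64, q_1 = 7*1 + 0 = 7.
  i=2: a_2=7, p_2 = 7*64 + 9 = 457, q_2 = 7*7 + 1 = 50.
  i=3: a_3=12, p_3 = 12*457 + 64 = 5548, q_3 = 12*50 + 7 = 607.
  i=4: a_4=4, p_4 = 4*5548 + 457 = 22649, q_4 = 4*607 + 50 = 2478.

9/1, 64/7, 457/50, 5548/607, 22649/2478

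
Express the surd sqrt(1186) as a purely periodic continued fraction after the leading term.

[34; (2, 3, 1, 1, 4, 34, 4, 1, 1, 3, 2, 68)]

Write x_i = (sqrt(1186) + m_i)/d_i with (m_0, d_0) = (0, 1). a_0 = floor(sqrt(1186)) = 34, since 34^2 = 1156 <= 1186 < 1225 = 35^2.
Iterate m_{i+1} = d_i*a_i - m_i, d_{i+1} = (1186 - m_{i+1}^2)/d_i, a_{i+1} = floor((a_0 + m_{i+1})/d_{i+1}):
  m_1 = 1*34 - 0 = 34, d_1 = (1186 - 34^2)/1 = 30/1 = 30, a_1 = floor((34 + 34)/30) = 2.
  m_2 = 30*2 - 34 = 26, d_2 = (1186 - 26^2)/30 = 510/30 = 17, a_2 = floor((34 + 26)/17) = 3.
  m_3 = 17*3 - 26 = 25, d_3 = (1186 - 25^2)/17 = 561/17 = 33, a_3 = floor((34 + 25)/33) = 1.
  m_4 = 33*1 - 25 = 8, d_4 = (1186 - 8^2)/33 = 1122/33 = 34, a_4 = floor((34 + 8)/34) = 1.
  m_5 = 34*1 - 8 = 26, d_5 = (1186 - 26^2)/34 = 510/34 = 15, a_5 = floor((34 + 26)/15) = 4.
  m_6 = 15*4 - 26 = 34, d_6 = (1186 - 34^2)/15 = 30/15 = 2, a_6 = floor((34 + 34)/2) = 34.
  m_7 = 2*34 - 34 = 34, d_7 = (1186 - 34^2)/2 = 30/2 = 15, a_7 = floor((34 + 34)/15) = 4.
  m_8 = 15*4 - 34 = 26, d_8 = (1186 - 26^2)/15 = 510/15 = 34, a_8 = floor((34 + 26)/34) = 1.
  m_9 = 34*1 - 26 = 8, d_9 = (1186 - 8^2)/34 = 1122/34 = 33, a_9 = floor((34 + 8)/33) = 1.
  m_10 = 33*1 - 8 = 25, d_10 = (1186 - 25^2)/33 = 561/33 = 17, a_10 = floor((34 + 25)/17) = 3.
  m_11 = 17*3 - 25 = 26, d_11 = (1186 - 26^2)/17 = 510/17 = 30, a_11 = floor((34 + 26)/30) = 2.
  m_12 = 30*2 - 26 = 34, d_12 = (1186 - 34^2)/30 = 30/30 = 1, a_12 = floor((34 + 34)/1) = 68.
  m_13 = 1*68 - 34 = 34, d_13 = (1186 - 34^2)/1 = 30/1 = 30: (m_13, d_13) = (m_1, d_1) = (34, 30), so from here the quotients repeat a_1, ..., a_12; the period length is 12.
Hence the expansion of sqrt(1186) is a_0 = 34 followed by the repeating block 2, 3, 1, 1, 4, 34, 4, 1, 1, 3, 2, 68 (period 12).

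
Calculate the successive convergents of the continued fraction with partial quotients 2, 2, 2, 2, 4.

Using the convergent recurrence p_i = a_i*p_{i-1} + p_{i-2}, q_i = a_i*q_{i-1} + q_{i-2} with p_{-2}=0, p_{-1}=1, q_{-2}=1, q_{-1}=0:
  i=0: a_0=2, p_0 = 2*1 + 0 = 2, q_0 = 2*0 + 1 = 1.
  i=1: a_1=2, p_1 = 2*2 + 1 = 5, q_1 = 2*1 + 0 = 2.
  i=2: a_2=2, p_2 = 2*5 + 2 = 12, q_2 = 2*2 + 1 = 5.
  i=3: a_3=2, p_3 = 2*12 + 5 = 29, q_3 = 2*5 + 2 = 12.
  i=4: a_4=4, p_4 = 4*29 + 12 = 128, q_4 = 4*12 + 5 = 53.

2/1, 5/2, 12/5, 29/12, 128/53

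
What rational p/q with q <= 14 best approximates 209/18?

151/13

Expand x = 209/18 as a continued fraction with the Euclidean algorithm:
  209 = 11*18 + 11, so a_0 = 11.
  18 = 1*11 + 7, so a_1 = 1.
  11 = 1*7 + 4, so a_2 = 1.
  7 = 1*4 + 3, so a_3 = 1.
  4 = 1*3 + 1, so a_4 = 1.
  3 = 3*1 + 0, so a_5 = 3.
so x = [11; 1, 1, 1, 1, 3].
Convergents (p_i = a_i*p_{i-1} + p_{i-2}, q_i = a_i*q_{i-1} + q_{i-2} with p_{-2}=0, p_{-1}=1, q_{-2}=1, q_{-1}=0), until the denominator exceeds 14:
  i=0: a_0=11, p_0 = 11*1 + 0 = 11, q_0 = 11*0 + 1 = 1.
  i=1: a_1=1, p_1 = 1*11 + 1 = 12, q_1 = 1*1 + 0 = 1.
  i=2: a_2=1, p_2 = 1*12 + 11 = 23, q_2 = 1*1 + 1 = 2.
  i=3: a_3=1, p_3 = 1*23 + 12 = 35, q_3 = 1*2 + 1 = 3.
  i=4: a_4=1, p_4 = 1*35 + 23 = 58, q_4 = 1*3 + 2 = 5.
  i=5: a_5=3, p_5 = 3*58 + 35 = 209, q_5 = 3*5 + 3 = 18.
q_5 = 18 > 14, so the last convergent with denominator <= 14 is p_4/q_4 = 58/5.
The closest fraction with denominator <= 14 is either p_4/q_4 or the intermediate fraction (k*p_4 + p_3)/(k*q_4 + q_3) with the largest k >= 1 whose denominator stays <= 14; these approach x as k grows, and every other convergent or intermediate fraction in range is farther away.
Largest k: floor((14 - q_3)/q_4) = floor((14 - 3)/5) = 2.
That gives (2*58 + 35)/(2*5 + 3) = 151/13.
Compare the errors: |x - 58/5| = |209*5 - 58*18|/(18*5) = 1/90, and |x - 151/13| = |209*13 - 151*18|/(18*13) = 1/234.
Cross-multiplying, 1*90 = 90 < 234 = 1*234, so 1/234 is smaller: the intermediate fraction 151/13 is closer to x than 58/5.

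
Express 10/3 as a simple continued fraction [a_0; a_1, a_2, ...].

Run the Euclidean algorithm on 10 and 3; the successive quotients are the partial quotients a_0, a_1, ... (each step inverts the fractional part left over by the previous one):
  10 = 3*3 + 1, so a_0 = 3.
  3 = 3*1 + 0, so a_1 = 3.
The remainder reaches 0 after 2 divisions, so the expansion has 2 partial quotients, read off in order.

[3; 3]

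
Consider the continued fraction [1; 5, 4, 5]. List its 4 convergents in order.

1/1, 6/5, 25/21, 131/110

Using the convergent recurrence p_i = a_i*p_{i-1} + p_{i-2}, q_i = a_i*q_{i-1} + q_{i-2} with p_{-2}=0, p_{-1}=1, q_{-2}=1, q_{-1}=0:
  i=0: a_0=1, p_0 = 1*1 + 0 = 1, q_0 = 1*0 + 1 = 1.
  i=1: a_1=5, p_1 = 5*1 + 1 = 6, q_1 = 5*1 + 0 = 5.
  i=2: a_2=4, p_2 = 4*6 + 1 = 25, q_2 = 4*5 + 1 = 21.
  i=3: a_3=5, p_3 = 5*25 + 6 = 131, q_3 = 5*21 + 5 = 110.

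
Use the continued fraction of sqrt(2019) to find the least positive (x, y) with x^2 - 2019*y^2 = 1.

(x, y) = (674, 15)

First expand sqrt(2019) as a continued fraction. With x_i = (sqrt(2019) + m_i)/d_i and (m_0, d_0) = (0, 1): a_0 = floor(sqrt(2019)) = 44, since 44^2 = 1936 <= 2019 < 2025 = 45^2.
Iterate m_{i+1} = d_i*a_i - m_i, d_{i+1} = (2019 - m_{i+1}^2)/d_i, a_{i+1} = floor((a_0 + m_{i+1})/d_{i+1}):
  m_1 = 1*44 - 0 = 44, d_1 = (2019 - 44^2)/1 = 83/1 = 83, a_1 = floor((44 + 44)/83) = 1.
  m_2 = 83*1 - 44 = 39, d_2 = (2019 - 39^2)/83 = 498/83 = 6, a_2 = floor((44 + 39)/6) = 13.
  m_3 = 6*13 - 39 = 39, d_3 = (2019 - 39^2)/6 = 498/6 = 83, a_3 = floor((44 + 39)/83) = 1.
  m_4 = 83*1 - 39 = 44, d_4 = (2019 - 44^2)/83 = 83/83 = 1, a_4 = floor((44 + 44)/1) = 88.
  m_5 = 1*88 - 44 = 44, d_5 = (2019 - 44^2)/1 = 83/1 = 83: (m_5, d_5) = (m_1, d_1) = (44, 83), so from here the quotients repeat a_1, ..., a_4; the period length is 4.
So sqrt(2019) = [44; (1, 13, 1, 88)] with period length k = 4.
k is even, so the fundamental solution of x^2 - 2019y^2 = 1 is (p_{k-1}, q_{k-1}) = (p_3, q_3); compute convergents through index 3.
Convergents (p_i = a_i*p_{i-1} + p_{i-2}, q_i = a_i*q_{i-1} + q_{i-2} with p_{-2}=0, p_{-1}=1, q_{-2}=1, q_{-1}=0):
  i=0: a_0=44, p_0 = 44*1 + 0 = 44, q_0 = 44*0 + 1 = 1.
  i=1: a_1=1, p_1 = 1*44 + 1 = 45, q_1 = 1*1 + 0 = 1.
  i=2: a_2=13, p_2 = 13*45 + 44 = 629, q_2 = 13*1 + 1 = 14.
  i=3: a_3=1, p_3 = 1*629 + 45 = 674, q_3 = 1*14 + 1 = 15.
Check: 674^2 - 2019*15^2 = 454276 - 454275 = 1, so (x, y) = (674, 15) solves the equation, and by the theorem it is the least positive solution.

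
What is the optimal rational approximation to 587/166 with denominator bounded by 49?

99/28

Expand x = 587/166 as a continued fraction with the Euclidean algorithm:
  587 = 3*166 + 89, so a_0 = 3.
  166 = 1*89 + 77, so a_1 = 1.
  89 = 1*77 + 12, so a_2 = 1.
  77 = 6*12 + 5, so a_3 = 6.
  12 = 2*5 + 2, so a_4 = 2.
  5 = 2*2 + 1, so a_5 = 2.
  2 = 2*1 + 0, so a_6 = 2.
so x = [3; 1, 1, 6, 2, 2, 2].
Convergents (p_i = a_i*p_{i-1} + p_{i-2}, q_i = a_i*q_{i-1} + q_{i-2} with p_{-2}=0, p_{-1}=1, q_{-2}=1, q_{-1}=0), until the denominator exceeds 49:
  i=0: a_0=3, p_0 = 3*1 + 0 = 3, q_0 = 3*0 + 1 = 1.
  i=1: a_1=1, p_1 = 1*3 + 1 = 4, q_1 = 1*1 + 0 = 1.
  i=2: a_2=1, p_2 = 1*4 + 3 = 7, q_2 = 1*1 + 1 = 2.
  i=3: a_3=6, p_3 = 6*7 + 4 = 46, q_3 = 6*2 + 1 = 13.
  i=4: a_4=2, p_4 = 2*46 + 7 = 99, q_4 = 2*13 + 2 = 28.
  i=5: a_5=2, p_5 = 2*99 + 46 = 244, q_5 = 2*28 + 13 = 69.
q_5 = 69 > 49, so the last convergent with denominator <= 49 is p_4/q_4 = 99/28.
The closest fraction with denominator <= 49 is either p_4/q_4 or the intermediate fraction (k*p_4 + p_3)/(k*q_4 + q_3) with the largest k >= 1 whose denominator stays <= 49; these approach x as k grows, and every other convergent or intermediate fraction in range is farther away.
Largest k: floor((49 - q_3)/q_4) = floor((49 - 13)/28) = 1.
That gives (1*99 + 46)/(1*28 + 13) = 145/41.
Compare the errors: |x - 99/28| = |587*28 - 99*166|/(166*28) = 2/4648, and |x - 145/41| = |587*41 - 145*166|/(166*41) = 3/6806.
Cross-multiplying, 2*6806 = 13612 < 13944 = 3*4648, so 2/4648 is smaller: the convergent 99/28 is closer to x than 145/41.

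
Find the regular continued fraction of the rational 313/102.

Run the Euclidean algorithm on 313 and 102; the successive quotients are the partial quotients a_0, a_1, ... (each step inverts the fractional part left over by the previous one):
  313 = 3*102 + 7, so a_0 = 3.
  102 = 14*7 + 4, so a_1 = 14.
  7 = 1*4 + 3, so a_2 = 1.
  4 = 1*3 + 1, so a_3 = 1.
  3 = 3*1 + 0, so a_4 = 3.
The remainder reaches 0 after 5 divisions, so the expansion has 5 partial quotients, read off in order.

[3; 14, 1, 1, 3]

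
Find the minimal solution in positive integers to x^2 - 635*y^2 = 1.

(x, y) = (126, 5)

First expand sqrt(635) as a continued fraction. With x_i = (sqrt(635) + m_i)/d_i and (m_0, d_0) = (0, 1): a_0 = floor(sqrt(635)) = 25, since 25^2 = 625 <= 635 < 676 = 26^2.
Iterate m_{i+1} = d_i*a_i - m_i, d_{i+1} = (635 - m_{i+1}^2)/d_i, a_{i+1} = floor((a_0 + m_{i+1})/d_{i+1}):
  m_1 = 1*25 - 0 = 25, d_1 = (635 - 25^2)/1 = 10/1 = 10, a_1 = floor((25 + 25)/10) = 5.
  m_2 = 10*5 - 25 = 25, d_2 = (635 - 25^2)/10 = 10/10 = 1, a_2 = floor((25 + 25)/1) = 50.
  m_3 = 1*50 - 25 = 25, d_3 = (635 - 25^2)/1 = 10/1 = 10: (m_3, d_3) = (m_1, d_1) = (25, 10), so from here the quotients repeat a_1, a_2; the period length is 2.
So sqrt(635) = [25; (5, 50)] with period length k = 2.
k is even, so the fundamental solution of x^2 - 635y^2 = 1 is (p_{k-1}, q_{k-1}) = (p_1, q_1); compute convergents through index 1.
Convergents (p_i = a_i*p_{i-1} + p_{i-2}, q_i = a_i*q_{i-1} + q_{i-2} with p_{-2}=0, p_{-1}=1, q_{-2}=1, q_{-1}=0):
  i=0: a_0=25, p_0 = 25*1 + 0 = 25, q_0 = 25*0 + 1 = 1.
  i=1: a_1=5, p_1 = 5*25 + 1 = 126, q_1 = 5*1 + 0 = 5.
Check: 126^2 - 635*5^2 = 15876 - 15875 = 1, so (x, y) = (126, 5) solves the equation, and by the theorem it is the least positive solution.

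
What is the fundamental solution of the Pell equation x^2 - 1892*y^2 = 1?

First expand sqrt(1892) as a continued fraction. With x_i = (sqrt(1892) + m_i)/d_i and (m_0, d_0) = (0, 1): a_0 = floor(sqrt(1892)) = 43, since 43^2 = 1849 <= 1892 < 1936 = 44^2.
Iterate m_{i+1} = d_i*a_i - m_i, d_{i+1} = (1892 - m_{i+1}^2)/d_i, a_{i+1} = floor((a_0 + m_{i+1})/d_{i+1}):
  m_1 = 1*43 - 0 = 43, d_1 = (1892 - 43^2)/1 = 43/1 = 43, a_1 = floor((43 + 43)/43) = 2.
  m_2 = 43*2 - 43 = 43, d_2 = (1892 - 43^2)/43 = 43/43 = 1, a_2 = floor((43 + 43)/1) = 86.
  m_3 = 1*86 - 43 = 43, d_3 = (1892 - 43^2)/1 = 43/1 = 43: (m_3, d_3) = (m_1, d_1) = (43, 43), so from here the quotients repeat a_1, a_2; the period length is 2.
So sqrt(1892) = [43; (2, 86)] with period length k = 2.
k is even, so the fundamental solution of x^2 - 1892y^2 = 1 is (p_{k-1}, q_{k-1}) = (p_1, q_1); compute convergents through index 1.
Convergents (p_i = a_i*p_{i-1} + p_{i-2}, q_i = a_i*q_{i-1} + q_{i-2} with p_{-2}=0, p_{-1}=1, q_{-2}=1, q_{-1}=0):
  i=0: a_0=43, p_0 = 43*1 + 0 = 43, q_0 = 43*0 + 1 = 1.
  i=1: a_1=2, p_1 = 2*43 + 1 = 87, q_1 = 2*1 + 0 = 2.
Check: 87^2 - 1892*2^2 = 7569 - 7568 = 1, so (x, y) = (87, 2) solves the equation, and by the theorem it is the least positive solution.

(x, y) = (87, 2)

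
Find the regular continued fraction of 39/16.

[2; 2, 3, 2]

Run the Euclidean algorithm on 39 and 16; the successive quotients are the partial quotients a_0, a_1, ... (each step inverts the fractional part left over by the previous one):
  39 = 2*16 + 7, so a_0 = 2.
  16 = 2*7 + 2, so a_1 = 2.
  7 = 3*2 + 1, so a_2 = 3.
  2 = 2*1 + 0, so a_3 = 2.
The remainder reaches 0 after 4 divisions, so the expansion has 4 partial quotients, read off in order.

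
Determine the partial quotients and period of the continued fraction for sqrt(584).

Write x_i = (sqrt(584) + m_i)/d_i with (m_0, d_0) = (0, 1). a_0 = floor(sqrt(584)) = 24, since 24^2 = 576 <= 584 < 625 = 25^2.
Iterate m_{i+1} = d_i*a_i - m_i, d_{i+1} = (584 - m_{i+1}^2)/d_i, a_{i+1} = floor((a_0 + m_{i+1})/d_{i+1}):
  m_1 = 1*24 - 0 = 24, d_1 = (584 - 24^2)/1 = 8/1 = 8, a_1 = floor((24 + 24)/8) = 6.
  m_2 = 8*6 - 24 = 24, d_2 = (584 - 24^2)/8 = 8/8 = 1, a_2 = floor((24 + 24)/1) = 48.
  m_3 = 1*48 - 24 = 24, d_3 = (584 - 24^2)/1 = 8/1 = 8: (m_3, d_3) = (m_1, d_1) = (24, 8), so from here the quotients repeat a_1, a_2; the period length is 2.
Hence the expansion of sqrt(584) is a_0 = 24 followed by the repeating block 6, 48 (period 2).

[24; (6, 48)]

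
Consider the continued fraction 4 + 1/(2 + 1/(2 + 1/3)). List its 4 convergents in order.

Using the convergent recurrence p_i = a_i*p_{i-1} + p_{i-2}, q_i = a_i*q_{i-1} + q_{i-2} with p_{-2}=0, p_{-1}=1, q_{-2}=1, q_{-1}=0:
  i=0: a_0=4, p_0 = 4*1 + 0 = 4, q_0 = 4*0 + 1 = 1.
  i=1: a_1=2, p_1 = 2*4 + 1 = 9, q_1 = 2*1 + 0 = 2.
  i=2: a_2=2, p_2 = 2*9 + 4 = 22, q_2 = 2*2 + 1 = 5.
  i=3: a_3=3, p_3 = 3*22 + 9 = 75, q_3 = 3*5 + 2 = 17.

4/1, 9/2, 22/5, 75/17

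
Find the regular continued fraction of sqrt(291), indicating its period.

Write x_i = (sqrt(291) + m_i)/d_i with (m_0, d_0) = (0, 1). a_0 = floor(sqrt(291)) = 17, since 17^2 = 289 <= 291 < 324 = 18^2.
Iterate m_{i+1} = d_i*a_i - m_i, d_{i+1} = (291 - m_{i+1}^2)/d_i, a_{i+1} = floor((a_0 + m_{i+1})/d_{i+1}):
  m_1 = 1*17 - 0 = 17, d_1 = (291 - 17^2)/1 = 2/1 = 2, a_1 = floor((17 + 17)/2) = 17.
  m_2 = 2*17 - 17 = 17, d_2 = (291 - 17^2)/2 = 2/2 = 1, a_2 = floor((17 + 17)/1) = 34.
  m_3 = 1*34 - 17 = 17, d_3 = (291 - 17^2)/1 = 2/1 = 2: (m_3, d_3) = (m_1, d_1) = (17, 2), so from here the quotients repeat a_1, a_2; the period length is 2.
Hence the expansion of sqrt(291) is a_0 = 17 followed by the repeating block 17, 34 (period 2).

[17; (17, 34)]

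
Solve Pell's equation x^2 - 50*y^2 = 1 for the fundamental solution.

(x, y) = (99, 14)

First expand sqrt(50) as a continued fraction. With x_i = (sqrt(50) + m_i)/d_i and (m_0, d_0) = (0, 1): a_0 = floor(sqrt(50)) = 7, since 7^2 = 49 <= 50 < 64 = 8^2.
Iterate m_{i+1} = d_i*a_i - m_i, d_{i+1} = (50 - m_{i+1}^2)/d_i, a_{i+1} = floor((a_0 + m_{i+1})/d_{i+1}):
  m_1 = 1*7 - 0 = 7, d_1 = (50 - 7^2)/1 = 1/1 = 1, a_1 = floor((7 + 7)/1) = 14.
  m_2 = 1*14 - 7 = 7, d_2 = (50 - 7^2)/1 = 1/1 = 1: (m_2, d_2) = (m_1, d_1) = (7, 1), so from here the quotient a_1 repeats; the period length is 1.
So sqrt(50) = [7; (14)] with period length k = 1.
k is odd, so (p_{k-1}, q_{k-1}) only solves x^2 - 50y^2 = -1 and the fundamental solution of x^2 - 50y^2 = 1 is (p_{2k-1}, q_{2k-1}) = (p_1, q_1); compute convergents through index 1, running through the period twice.
Convergents (p_i = a_i*p_{i-1} + p_{i-2}, q_i = a_i*q_{i-1} + q_{i-2} with p_{-2}=0, p_{-1}=1, q_{-2}=1, q_{-1}=0):
  i=0: a_0=7, p_0 = 7*1 + 0 = 7, q_0 = 7*0 + 1 = 1.
  i=1: a_1=14, p_1 = 14*7 + 1 = 99, q_1 = 14*1 + 0 = 14.
Indeed p_0^2 - 50*q_0^2 = 49 - 50 = -1, not +1.
Check: 99^2 - 50*14^2 = 9801 - 9800 = 1, so (x, y) = (99, 14) solves the equation, and by the theorem it is the least positive solution.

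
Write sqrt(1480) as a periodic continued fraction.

[38; (2, 8, 19, 8, 2, 76)]

Write x_i = (sqrt(1480) + m_i)/d_i with (m_0, d_0) = (0, 1). a_0 = floor(sqrt(1480)) = 38, since 38^2 = 1444 <= 1480 < 1521 = 39^2.
Iterate m_{i+1} = d_i*a_i - m_i, d_{i+1} = (1480 - m_{i+1}^2)/d_i, a_{i+1} = floor((a_0 + m_{i+1})/d_{i+1}):
  m_1 = 1*38 - 0 = 38, d_1 = (1480 - 38^2)/1 = 36/1 = 36, a_1 = floor((38 + 38)/36) = 2.
  m_2 = 36*2 - 38 = 34, d_2 = (1480 - 34^2)/36 = 324/36 = 9, a_2 = floor((38 + 34)/9) = 8.
  m_3 = 9*8 - 34 = 38, d_3 = (1480 - 38^2)/9 = 36/9 = 4, a_3 = floor((38 + 38)/4) = 19.
  m_4 = 4*19 - 38 = 38, d_4 = (1480 - 38^2)/4 = 36/4 = 9, a_4 = floor((38 + 38)/9) = 8.
  m_5 = 9*8 - 38 = 34, d_5 = (1480 - 34^2)/9 = 324/9 = 36, a_5 = floor((38 + 34)/36) = 2.
  m_6 = 36*2 - 34 = 38, d_6 = (1480 - 38^2)/36 = 36/36 = 1, a_6 = floor((38 + 38)/1) = 76.
  m_7 = 1*76 - 38 = 38, d_7 = (1480 - 38^2)/1 = 36/1 = 36: (m_7, d_7) = (m_1, d_1) = (38, 36), so from here the quotients repeat a_1, ..., a_6; the period length is 6.
Hence the expansion of sqrt(1480) is a_0 = 38 followed by the repeating block 2, 8, 19, 8, 2, 76 (period 6).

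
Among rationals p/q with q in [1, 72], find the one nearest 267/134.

143/72

Expand x = 267/134 as a continued fraction with the Euclidean algorithm:
  267 = 1*134 + 133, so a_0 = 1.
  134 = 1*133 + 1, so a_1 = 1.
  133 = 133*1 + 0, so a_2 = 133.
so x = [1; 1, 133].
Convergents (p_i = a_i*p_{i-1} + p_{i-2}, q_i = a_i*q_{i-1} + q_{i-2} with p_{-2}=0, p_{-1}=1, q_{-2}=1, q_{-1}=0), until the denominator exceeds 72:
  i=0: a_0=1, p_0 = 1*1 + 0 = 1, q_0 = 1*0 + 1 = 1.
  i=1: a_1=1, p_1 = 1*1 + 1 = 2, q_1 = 1*1 + 0 = 1.
  i=2: a_2=133, p_2 = 133*2 + 1 = 267, q_2 = 133*1 + 1 = 134.
q_2 = 134 > 72, so the last convergent with denominator <= 72 is p_1/q_1 = 2/1.
The closest fraction with denominator <= 72 is either p_1/q_1 or the intermediate fraction (k*p_1 + p_0)/(k*q_1 + q_0) with the largest k >= 1 whose denominator stays <= 72; these approach x as k grows, and every other convergent or intermediate fraction in range is farther away.
Largest k: floor((72 - q_0)/q_1) = floor((72 - 1)/1) = 71.
That gives (71*2 + 1)/(71*1 + 1) = 143/72.
Compare the errors: |x - 2/1| = |267*1 - 2*134|/(134*1) = 1/134, and |x - 143/72| = |267*72 - 143*134|/(134*72) = 62/9648.
Cross-multiplying, 62*134 = 8308 < 9648 = 1*9648, so 62/9648 is smaller: the intermediate fraction 143/72 is closer to x than 2/1.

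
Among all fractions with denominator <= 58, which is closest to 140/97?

75/52

Expand x = 140/97 as a continued fraction with the Euclidean algorithm:
  140 = 1*97 + 43, so a_0 = 1.
  97 = 2*43 + 11, so a_1 = 2.
  43 = 3*11 + 10, so a_2 = 3.
  11 = 1*10 + 1, so a_3 = 1.
  10 = 10*1 + 0, so a_4 = 10.
so x = [1; 2, 3, 1, 10].
Convergents (p_i = a_i*p_{i-1} + p_{i-2}, q_i = a_i*q_{i-1} + q_{i-2} with p_{-2}=0, p_{-1}=1, q_{-2}=1, q_{-1}=0), until the denominator exceeds 58:
  i=0: a_0=1, p_0 = 1*1 + 0 = 1, q_0 = 1*0 + 1 = 1.
  i=1: a_1=2, p_1 = 2*1 + 1 = 3, q_1 = 2*1 + 0 = 2.
  i=2: a_2=3, p_2 = 3*3 + 1 = 10, q_2 = 3*2 + 1 = 7.
  i=3: a_3=1, p_3 = 1*10 + 3 = 13, q_3 = 1*7 + 2 = 9.
  i=4: a_4=10, p_4 = 10*13 + 10 = 140, q_4 = 10*9 + 7 = 97.
q_4 = 97 > 58, so the last convergent with denominator <= 58 is p_3/q_3 = 13/9.
The closest fraction with denominator <= 58 is either p_3/q_3 or the intermediate fraction (k*p_3 + p_2)/(k*q_3 + q_2) with the largest k >= 1 whose denominator stays <= 58; these approach x as k grows, and every other convergent or intermediate fraction in range is farther away.
Largest k: floor((58 - q_2)/q_3) = floor((58 - 7)/9) = 5.
That gives (5*13 + 10)/(5*9 + 7) = 75/52.
Compare the errors: |x - 13/9| = |140*9 - 13*97|/(97*9) = 1/873, and |x - 75/52| = |140*52 - 75*97|/(97*52) = 5/5044.
Cross-multiplying, 5*873 = 4365 < 5044 = 1*5044, so 5/5044 is smaller: the intermediate fraction 75/52 is closer to x than 13/9.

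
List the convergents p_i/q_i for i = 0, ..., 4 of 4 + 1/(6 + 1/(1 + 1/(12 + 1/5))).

Using the convergent recurrence p_i = a_i*p_{i-1} + p_{i-2}, q_i = a_i*q_{i-1} + q_{i-2} with p_{-2}=0, p_{-1}=1, q_{-2}=1, q_{-1}=0:
  i=0: a_0=4, p_0 = 4*1 + 0 = 4, q_0 = 4*0 + 1 = 1.
  i=1: a_1=6, p_1 = 6*4 + 1 = 25, q_1 = 6*1 + 0 = 6.
  i=2: a_2=1, p_2 = 1*25 + 4 = 29, q_2 = 1*6 + 1 = 7.
  i=3: a_3=12, p_3 = 12*29 + 25 = 373, q_3 = 12*7 + 6 = 90.
  i=4: a_4=5, p_4 = 5*373 + 29 = 1894, q_4 = 5*90 + 7 = 457.

4/1, 25/6, 29/7, 373/90, 1894/457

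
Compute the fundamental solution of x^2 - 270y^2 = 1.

First expand sqrt(270) as a continued fraction. With x_i = (sqrt(270) + m_i)/d_i and (m_0, d_0) = (0, 1): a_0 = floor(sqrt(270)) = 16, since 16^2 = 256 <= 270 < 289 = 17^2.
Iterate m_{i+1} = d_i*a_i - m_i, d_{i+1} = (270 - m_{i+1}^2)/d_i, a_{i+1} = floor((a_0 + m_{i+1})/d_{i+1}):
  m_1 = 1*16 - 0 = 16, d_1 = (270 - 16^2)/1 = 14/1 = 14, a_1 = floor((16 + 16)/14) = 2.
  m_2 = 14*2 - 16 = 12, d_2 = (270 - 12^2)/14 = 126/14 = 9, a_2 = floor((16 + 12)/9) = 3.
  m_3 = 9*3 - 12 = 15, d_3 = (270 - 15^2)/9 = 45/9 = 5, a_3 = floor((16 + 15)/5) = 6.
  m_4 = 5*6 - 15 = 15, d_4 = (270 - 15^2)/5 = 45/5 = 9, a_4 = floor((16 + 15)/9) = 3.
  m_5 = 9*3 - 15 = 12, d_5 = (270 - 12^2)/9 = 126/9 = 14, a_5 = floor((16 + 12)/14) = 2.
  m_6 = 14*2 - 12 = 16, d_6 = (270 - 16^2)/14 = 14/14 = 1, a_6 = floor((16 + 16)/1) = 32.
  m_7 = 1*32 - 16 = 16, d_7 = (270 - 16^2)/1 = 14/1 = 14: (m_7, d_7) = (m_1, d_1) = (16, 14), so from here the quotients repeat a_1, ..., a_6; the period length is 6.
So sqrt(270) = [16; (2, 3, 6, 3, 2, 32)] with period length k = 6.
k is even, so the fundamental solution of x^2 - 270y^2 = 1 is (p_{k-1}, q_{k-1}) = (p_5, q_5); compute convergents through index 5.
Convergents (p_i = a_i*p_{i-1} + p_{i-2}, q_i = a_i*q_{i-1} + q_{i-2} with p_{-2}=0, p_{-1}=1, q_{-2}=1, q_{-1}=0):
  i=0: a_0=16, p_0 = 16*1 + 0 = 16, q_0 = 16*0 + 1 = 1.
  i=1: a_1=2, p_1 = 2*16 + 1 = 33, q_1 = 2*1 + 0 = 2.
  i=2: a_2=3, p_2 = 3*33 + 16 = 115, q_2 = 3*2 + 1 = 7.
  i=3: a_3=6, p_3 = 6*115 + 33 = 723, q_3 = 6*7 + 2 = 44.
  i=4: a_4=3, p_4 = 3*723 + 115 = 2284, q_4 = 3*44 + 7 = 139.
  i=5: a_5=2, p_5 = 2*2284 + 723 = 5291, q_5 = 2*139 + 44 = 322.
Check: 5291^2 - 270*322^2 = 27994681 - 27994680 = 1, so (x, y) = (5291, 322) solves the equation, and by the theorem it is the least positive solution.

(x, y) = (5291, 322)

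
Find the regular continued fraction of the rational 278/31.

[8; 1, 30]

Run the Euclidean algorithm on 278 and 31; the successive quotients are the partial quotients a_0, a_1, ... (each step inverts the fractional part left over by the previous one):
  278 = 8*31 + 30, so a_0 = 8.
  31 = 1*30 + 1, so a_1 = 1.
  30 = 30*1 + 0, so a_2 = 30.
The remainder reaches 0 after 3 divisions, so the expansion has 3 partial quotients, read off in order.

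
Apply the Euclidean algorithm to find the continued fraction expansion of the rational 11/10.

[1; 10]

Run the Euclidean algorithm on 11 and 10; the successive quotients are the partial quotients a_0, a_1, ... (each step inverts the fractional part left over by the previous one):
  11 = 1*10 + 1, so a_0 = 1.
  10 = 10*1 + 0, so a_1 = 10.
The remainder reaches 0 after 2 divisions, so the expansion has 2 partial quotients, read off in order.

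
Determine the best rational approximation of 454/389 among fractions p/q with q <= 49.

Expand x = 454/389 as a continued fraction with the Euclidean algorithm:
  454 = 1*389 + 65, so a_0 = 1.
  389 = 5*65 + 64, so a_1 = 5.
  65 = 1*64 + 1, so a_2 = 1.
  64 = 64*1 + 0, so a_3 = 64.
so x = [1; 5, 1, 64].
Convergents (p_i = a_i*p_{i-1} + p_{i-2}, q_i = a_i*q_{i-1} + q_{i-2} with p_{-2}=0, p_{-1}=1, q_{-2}=1, q_{-1}=0), until the denominator exceeds 49:
  i=0: a_0=1, p_0 = 1*1 + 0 = 1, q_0 = 1*0 + 1 = 1.
  i=1: a_1=5, p_1 = 5*1 + 1 = 6, q_1 = 5*1 + 0 = 5.
  i=2: a_2=1, p_2 = 1*6 + 1 = 7, q_2 = 1*5 + 1 = 6.
  i=3: a_3=64, p_3 = 64*7 + 6 = 454, q_3 = 64*6 + 5 = 389.
q_3 = 389 > 49, so the last convergent with denominator <= 49 is p_2/q_2 = 7/6.
The closest fraction with denominator <= 49 is either p_2/q_2 or the intermediate fraction (k*p_2 + p_1)/(k*q_2 + q_1) with the largest k >= 1 whose denominator stays <= 49; these approach x as k grows, and every other convergent or intermediate fraction in range is farther away.
Largest k: floor((49 - q_1)/q_2) = floor((49 - 5)/6) = 7.
That gives (7*7 + 6)/(7*6 + 5) = 55/47.
Compare the errors: |x - 7/6| = |454*6 - 7*389|/(389*6) = 1/2334, and |x - 55/47| = |454*47 - 55*389|/(389*47) = 57/18283.
Cross-multiplying, 1*18283 = 18283 < 133038 = 57*2334, so 1/2334 is smaller: the convergent 7/6 is closer to x than 55/47.

7/6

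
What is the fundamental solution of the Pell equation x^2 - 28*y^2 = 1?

(x, y) = (127, 24)

First expand sqrt(28) as a continued fraction. With x_i = (sqrt(28) + m_i)/d_i and (m_0, d_0) = (0, 1): a_0 = floor(sqrt(28)) = 5, since 5^2 = 25 <= 28 < 36 = 6^2.
Iterate m_{i+1} = d_i*a_i - m_i, d_{i+1} = (28 - m_{i+1}^2)/d_i, a_{i+1} = floor((a_0 + m_{i+1})/d_{i+1}):
  m_1 = 1*5 - 0 = 5, d_1 = (28 - 5^2)/1 = 3/1 = 3, a_1 = floor((5 + 5)/3) = 3.
  m_2 = 3*3 - 5 = 4, d_2 = (28 - 4^2)/3 = 12/3 = 4, a_2 = floor((5 + 4)/4) = 2.
  m_3 = 4*2 - 4 = 4, d_3 = (28 - 4^2)/4 = 12/4 = 3, a_3 = floor((5 + 4)/3) = 3.
  m_4 = 3*3 - 4 = 5, d_4 = (28 - 5^2)/3 = 3/3 = 1, a_4 = floor((5 + 5)/1) = 10.
  m_5 = 1*10 - 5 = 5, d_5 = (28 - 5^2)/1 = 3/1 = 3: (m_5, d_5) = (m_1, d_1) = (5, 3), so from here the quotients repeat a_1, ..., a_4; the period length is 4.
So sqrt(28) = [5; (3, 2, 3, 10)] with period length k = 4.
k is even, so the fundamental solution of x^2 - 28y^2 = 1 is (p_{k-1}, q_{k-1}) = (p_3, q_3); compute convergents through index 3.
Convergents (p_i = a_i*p_{i-1} + p_{i-2}, q_i = a_i*q_{i-1} + q_{i-2} with p_{-2}=0, p_{-1}=1, q_{-2}=1, q_{-1}=0):
  i=0: a_0=5, p_0 = 5*1 + 0 = 5, q_0 = 5*0 + 1 = 1.
  i=1: a_1=3, p_1 = 3*5 + 1 = 16, q_1 = 3*1 + 0 = 3.
  i=2: a_2=2, p_2 = 2*16 + 5 = 37, q_2 = 2*3 + 1 = 7.
  i=3: a_3=3, p_3 = 3*37 + 16 = 127, q_3 = 3*7 + 3 = 24.
Check: 127^2 - 28*24^2 = 16129 - 16128 = 1, so (x, y) = (127, 24) solves the equation, and by the theorem it is the least positive solution.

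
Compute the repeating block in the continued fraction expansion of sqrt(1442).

[37; (1, 36, 1, 74)]

Write x_i = (sqrt(1442) + m_i)/d_i with (m_0, d_0) = (0, 1). a_0 = floor(sqrt(1442)) = 37, since 37^2 = 1369 <= 1442 < 1444 = 38^2.
Iterate m_{i+1} = d_i*a_i - m_i, d_{i+1} = (1442 - m_{i+1}^2)/d_i, a_{i+1} = floor((a_0 + m_{i+1})/d_{i+1}):
  m_1 = 1*37 - 0 = 37, d_1 = (1442 - 37^2)/1 = 73/1 = 73, a_1 = floor((37 + 37)/73) = 1.
  m_2 = 73*1 - 37 = 36, d_2 = (1442 - 36^2)/73 = 146/73 = 2, a_2 = floor((37 + 36)/2) = 36.
  m_3 = 2*36 - 36 = 36, d_3 = (1442 - 36^2)/2 = 146/2 = 73, a_3 = floor((37 + 36)/73) = 1.
  m_4 = 73*1 - 36 = 37, d_4 = (1442 - 37^2)/73 = 73/73 = 1, a_4 = floor((37 + 37)/1) = 74.
  m_5 = 1*74 - 37 = 37, d_5 = (1442 - 37^2)/1 = 73/1 = 73: (m_5, d_5) = (m_1, d_1) = (37, 73), so from here the quotients repeat a_1, ..., a_4; the period length is 4.
Hence the expansion of sqrt(1442) is a_0 = 37 followed by the repeating block 1, 36, 1, 74 (period 4).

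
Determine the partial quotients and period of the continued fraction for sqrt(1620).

[40; (4, 80)]

Write x_i = (sqrt(1620) + m_i)/d_i with (m_0, d_0) = (0, 1). a_0 = floor(sqrt(1620)) = 40, since 40^2 = 1600 <= 1620 < 1681 = 41^2.
Iterate m_{i+1} = d_i*a_i - m_i, d_{i+1} = (1620 - m_{i+1}^2)/d_i, a_{i+1} = floor((a_0 + m_{i+1})/d_{i+1}):
  m_1 = 1*40 - 0 = 40, d_1 = (1620 - 40^2)/1 = 20/1 = 20, a_1 = floor((40 + 40)/20) = 4.
  m_2 = 20*4 - 40 = 40, d_2 = (1620 - 40^2)/20 = 20/20 = 1, a_2 = floor((40 + 40)/1) = 80.
  m_3 = 1*80 - 40 = 40, d_3 = (1620 - 40^2)/1 = 20/1 = 20: (m_3, d_3) = (m_1, d_1) = (40, 20), so from here the quotients repeat a_1, a_2; the period length is 2.
Hence the expansion of sqrt(1620) is a_0 = 40 followed by the repeating block 4, 80 (period 2).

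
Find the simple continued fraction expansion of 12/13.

[0; 1, 12]

Run the Euclidean algorithm on 12 and 13; the successive quotients are the partial quotients a_0, a_1, ... (each step inverts the fractional part left over by the previous one):
  12 = 0*13 + 12, so a_0 = 0.
  13 = 1*12 + 1, so a_1 = 1.
  12 = 12*1 + 0, so a_2 = 12.
The remainder reaches 0 after 3 divisions, so the expansion has 3 partial quotients, read off in order.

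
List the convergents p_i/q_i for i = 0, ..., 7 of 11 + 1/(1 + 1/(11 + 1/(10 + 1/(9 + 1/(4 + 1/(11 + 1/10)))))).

11/1, 12/1, 143/12, 1442/121, 13121/1101, 53926/4525, 606307/50876, 6116996/513285

Using the convergent recurrence p_i = a_i*p_{i-1} + p_{i-2}, q_i = a_i*q_{i-1} + q_{i-2} with p_{-2}=0, p_{-1}=1, q_{-2}=1, q_{-1}=0:
  i=0: a_0=11, p_0 = 11*1 + 0 = 11, q_0 = 11*0 + 1 = 1.
  i=1: a_1=1, p_1 = 1*11 + 1 = 12, q_1 = 1*1 + 0 = 1.
  i=2: a_2=11, p_2 = 11*12 + 11 = 143, q_2 = 11*1 + 1 = 12.
  i=3: a_3=10, p_3 = 10*143 + 12 = 1442, q_3 = 10*12 + 1 = 121.
  i=4: a_4=9, p_4 = 9*1442 + 143 = 13121, q_4 = 9*121 + 12 = 1101.
  i=5: a_5=4, p_5 = 4*13121 + 1442 = 53926, q_5 = 4*1101 + 121 = 4525.
  i=6: a_6=11, p_6 = 11*53926 + 13121 = 606307, q_6 = 11*4525 + 1101 = 50876.
  i=7: a_7=10, p_7 = 10*606307 + 53926 = 6116996, q_7 = 10*50876 + 4525 = 513285.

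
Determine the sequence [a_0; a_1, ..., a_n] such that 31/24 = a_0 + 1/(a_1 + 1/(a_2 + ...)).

Run the Euclidean algorithm on 31 and 24; the successive quotients are the partial quotients a_0, a_1, ... (each step inverts the fractional part left over by the previous one):
  31 = 1*24 + 7, so a_0 = 1.
  24 = 3*7 + 3, so a_1 = 3.
  7 = 2*3 + 1, so a_2 = 2.
  3 = 3*1 + 0, so a_3 = 3.
The remainder reaches 0 after 4 divisions, so the expansion has 4 partial quotients, read off in order.

[1; 3, 2, 3]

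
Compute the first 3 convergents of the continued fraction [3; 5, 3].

3/1, 16/5, 51/16

Using the convergent recurrence p_i = a_i*p_{i-1} + p_{i-2}, q_i = a_i*q_{i-1} + q_{i-2} with p_{-2}=0, p_{-1}=1, q_{-2}=1, q_{-1}=0:
  i=0: a_0=3, p_0 = 3*1 + 0 = 3, q_0 = 3*0 + 1 = 1.
  i=1: a_1=5, p_1 = 5*3 + 1 = 16, q_1 = 5*1 + 0 = 5.
  i=2: a_2=3, p_2 = 3*16 + 3 = 51, q_2 = 3*5 + 1 = 16.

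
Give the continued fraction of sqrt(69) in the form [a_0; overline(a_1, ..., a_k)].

Write x_i = (sqrt(69) + m_i)/d_i with (m_0, d_0) = (0, 1). a_0 = floor(sqrt(69)) = 8, since 8^2 = 64 <= 69 < 81 = 9^2.
Iterate m_{i+1} = d_i*a_i - m_i, d_{i+1} = (69 - m_{i+1}^2)/d_i, a_{i+1} = floor((a_0 + m_{i+1})/d_{i+1}):
  m_1 = 1*8 - 0 = 8, d_1 = (69 - 8^2)/1 = 5/1 = 5, a_1 = floor((8 + 8)/5) = 3.
  m_2 = 5*3 - 8 = 7, d_2 = (69 - 7^2)/5 = 20/5 = 4, a_2 = floor((8 + 7)/4) = 3.
  m_3 = 4*3 - 7 = 5, d_3 = (69 - 5^2)/4 = 44/4 = 11, a_3 = floor((8 + 5)/11) = 1.
  m_4 = 11*1 - 5 = 6, d_4 = (69 - 6^2)/11 = 33/11 = 3, a_4 = floor((8 + 6)/3) = 4.
  m_5 = 3*4 - 6 = 6, d_5 = (69 - 6^2)/3 = 33/3 = 11, a_5 = floor((8 + 6)/11) = 1.
  m_6 = 11*1 - 6 = 5, d_6 = (69 - 5^2)/11 = 44/11 = 4, a_6 = floor((8 + 5)/4) = 3.
  m_7 = 4*3 - 5 = 7, d_7 = (69 - 7^2)/4 = 20/4 = 5, a_7 = floor((8 + 7)/5) = 3.
  m_8 = 5*3 - 7 = 8, d_8 = (69 - 8^2)/5 = 5/5 = 1, a_8 = floor((8 + 8)/1) = 16.
  m_9 = 1*16 - 8 = 8, d_9 = (69 - 8^2)/1 = 5/1 = 5: (m_9, d_9) = (m_1, d_1) = (8, 5), so from here the quotients repeat a_1, ..., a_8; the period length is 8.
Hence the expansion of sqrt(69) is a_0 = 8 followed by the repeating block 3, 3, 1, 4, 1, 3, 3, 16 (period 8).

[8; overline(3, 3, 1, 4, 1, 3, 3, 16)]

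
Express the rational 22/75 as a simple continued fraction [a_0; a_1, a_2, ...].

[0; 3, 2, 2, 4]

Run the Euclidean algorithm on 22 and 75; the successive quotients are the partial quotients a_0, a_1, ... (each step inverts the fractional part left over by the previous one):
  22 = 0*75 + 22, so a_0 = 0.
  75 = 3*22 + 9, so a_1 = 3.
  22 = 2*9 + 4, so a_2 = 2.
  9 = 2*4 + 1, so a_3 = 2.
  4 = 4*1 + 0, so a_4 = 4.
The remainder reaches 0 after 5 divisions, so the expansion has 5 partial quotients, read off in order.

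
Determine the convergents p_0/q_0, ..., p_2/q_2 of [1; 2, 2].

Using the convergent recurrence p_i = a_i*p_{i-1} + p_{i-2}, q_i = a_i*q_{i-1} + q_{i-2} with p_{-2}=0, p_{-1}=1, q_{-2}=1, q_{-1}=0:
  i=0: a_0=1, p_0 = 1*1 + 0 = 1, q_0 = 1*0 + 1 = 1.
  i=1: a_1=2, p_1 = 2*1 + 1 = 3, q_1 = 2*1 + 0 = 2.
  i=2: a_2=2, p_2 = 2*3 + 1 = 7, q_2 = 2*2 + 1 = 5.

1/1, 3/2, 7/5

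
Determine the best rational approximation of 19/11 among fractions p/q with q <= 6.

7/4

Expand x = 19/11 as a continued fraction with the Euclidean algorithm:
  19 = 1*11 + 8, so a_0 = 1.
  11 = 1*8 + 3, so a_1 = 1.
  8 = 2*3 + 2, so a_2 = 2.
  3 = 1*2 + 1, so a_3 = 1.
  2 = 2*1 + 0, so a_4 = 2.
so x = [1; 1, 2, 1, 2].
Convergents (p_i = a_i*p_{i-1} + p_{i-2}, q_i = a_i*q_{i-1} + q_{i-2} with p_{-2}=0, p_{-1}=1, q_{-2}=1, q_{-1}=0), until the denominator exceeds 6:
  i=0: a_0=1, p_0 = 1*1 + 0 = 1, q_0 = 1*0 + 1 = 1.
  i=1: a_1=1, p_1 = 1*1 + 1 = 2, q_1 = 1*1 + 0 = 1.
  i=2: a_2=2, p_2 = 2*2 + 1 = 5, q_2 = 2*1 + 1 = 3.
  i=3: a_3=1, p_3 = 1*5 + 2 = 7, q_3 = 1*3 + 1 = 4.
  i=4: a_4=2, p_4 = 2*7 + 5 = 19, q_4 = 2*4 + 3 = 11.
q_4 = 11 > 6, so the last convergent with denominator <= 6 is p_3/q_3 = 7/4.
The closest fraction with denominator <= 6 is either p_3/q_3 or the intermediate fraction (k*p_3 + p_2)/(k*q_3 + q_2) with the largest k >= 1 whose denominator stays <= 6; these approach x as k grows, and every other convergent or intermediate fraction in range is farther away.
Largest k: floor((6 - q_2)/q_3) = floor((6 - 3)/4) = 0.
Since k = 0, no intermediate fraction beyond p_3/q_3 has denominator <= 6, so the convergent 7/4 is the closest (its error is |19*4 - 7*11|/(11*4) = 1/44).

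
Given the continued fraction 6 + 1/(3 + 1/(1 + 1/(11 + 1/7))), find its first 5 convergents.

6/1, 19/3, 25/4, 294/47, 2083/333

Using the convergent recurrence p_i = a_i*p_{i-1} + p_{i-2}, q_i = a_i*q_{i-1} + q_{i-2} with p_{-2}=0, p_{-1}=1, q_{-2}=1, q_{-1}=0:
  i=0: a_0=6, p_0 = 6*1 + 0 = 6, q_0 = 6*0 + 1 = 1.
  i=1: a_1=3, p_1 = 3*6 + 1 = 19, q_1 = 3*1 + 0 = 3.
  i=2: a_2=1, p_2 = 1*19 + 6 = 25, q_2 = 1*3 + 1 = 4.
  i=3: a_3=11, p_3 = 11*25 + 19 = 294, q_3 = 11*4 + 3 = 47.
  i=4: a_4=7, p_4 = 7*294 + 25 = 2083, q_4 = 7*47 + 4 = 333.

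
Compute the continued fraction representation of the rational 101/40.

[2; 1, 1, 9, 2]

Run the Euclidean algorithm on 101 and 40; the successive quotients are the partial quotients a_0, a_1, ... (each step inverts the fractional part left over by the previous one):
  101 = 2*40 + 21, so a_0 = 2.
  40 = 1*21 + 19, so a_1 = 1.
  21 = 1*19 + 2, so a_2 = 1.
  19 = 9*2 + 1, so a_3 = 9.
  2 = 2*1 + 0, so a_4 = 2.
The remainder reaches 0 after 5 divisions, so the expansion has 5 partial quotients, read off in order.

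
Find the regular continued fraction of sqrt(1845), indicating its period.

[42; (1, 20, 2, 20, 1, 84)]

Write x_i = (sqrt(1845) + m_i)/d_i with (m_0, d_0) = (0, 1). a_0 = floor(sqrt(1845)) = 42, since 42^2 = 1764 <= 1845 < 1849 = 43^2.
Iterate m_{i+1} = d_i*a_i - m_i, d_{i+1} = (1845 - m_{i+1}^2)/d_i, a_{i+1} = floor((a_0 + m_{i+1})/d_{i+1}):
  m_1 = 1*42 - 0 = 42, d_1 = (1845 - 42^2)/1 = 81/1 = 81, a_1 = floor((42 + 42)/81) = 1.
  m_2 = 81*1 - 42 = 39, d_2 = (1845 - 39^2)/81 = 324/81 = 4, a_2 = floor((42 + 39)/4) = 20.
  m_3 = 4*20 - 39 = 41, d_3 = (1845 - 41^2)/4 = 164/4 = 41, a_3 = floor((42 + 41)/41) = 2.
  m_4 = 41*2 - 41 = 41, d_4 = (1845 - 41^2)/41 = 164/41 = 4, a_4 = floor((42 + 41)/4) = 20.
  m_5 = 4*20 - 41 = 39, d_5 = (1845 - 39^2)/4 = 324/4 = 81, a_5 = floor((42 + 39)/81) = 1.
  m_6 = 81*1 - 39 = 42, d_6 = (1845 - 42^2)/81 = 81/81 = 1, a_6 = floor((42 + 42)/1) = 84.
  m_7 = 1*84 - 42 = 42, d_7 = (1845 - 42^2)/1 = 81/1 = 81: (m_7, d_7) = (m_1, d_1) = (42, 81), so from here the quotients repeat a_1, ..., a_6; the period length is 6.
Hence the expansion of sqrt(1845) is a_0 = 42 followed by the repeating block 1, 20, 2, 20, 1, 84 (period 6).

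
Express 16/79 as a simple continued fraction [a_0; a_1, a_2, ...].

[0; 4, 1, 15]

Run the Euclidean algorithm on 16 and 79; the successive quotients are the partial quotients a_0, a_1, ... (each step inverts the fractional part left over by the previous one):
  16 = 0*79 + 16, so a_0 = 0.
  79 = 4*16 + 15, so a_1 = 4.
  16 = 1*15 + 1, so a_2 = 1.
  15 = 15*1 + 0, so a_3 = 15.
The remainder reaches 0 after 4 divisions, so the expansion has 4 partial quotients, read off in order.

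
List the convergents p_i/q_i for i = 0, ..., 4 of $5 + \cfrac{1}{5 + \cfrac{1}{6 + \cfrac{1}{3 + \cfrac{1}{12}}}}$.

5/1, 26/5, 161/31, 509/98, 6269/1207

Using the convergent recurrence p_i = a_i*p_{i-1} + p_{i-2}, q_i = a_i*q_{i-1} + q_{i-2} with p_{-2}=0, p_{-1}=1, q_{-2}=1, q_{-1}=0:
  i=0: a_0=5, p_0 = 5*1 + 0 = 5, q_0 = 5*0 + 1 = 1.
  i=1: a_1=5, p_1 = 5*5 + 1 = 26, q_1 = 5*1 + 0 = 5.
  i=2: a_2=6, p_2 = 6*26 + 5 = 161, q_2 = 6*5 + 1 = 31.
  i=3: a_3=3, p_3 = 3*161 + 26 = 509, q_3 = 3*31 + 5 = 98.
  i=4: a_4=12, p_4 = 12*509 + 161 = 6269, q_4 = 12*98 + 31 = 1207.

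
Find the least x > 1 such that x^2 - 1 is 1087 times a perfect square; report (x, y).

(x, y) = (1088, 33)

First expand sqrt(1087) as a continued fraction. With x_i = (sqrt(1087) + m_i)/d_i and (m_0, d_0) = (0, 1): a_0 = floor(sqrt(1087)) = 32, since 32^2 = 1024 <= 1087 < 1089 = 33^2.
Iterate m_{i+1} = d_i*a_i - m_i, d_{i+1} = (1087 - m_{i+1}^2)/d_i, a_{i+1} = floor((a_0 + m_{i+1})/d_{i+1}):
  m_1 = 1*32 - 0 = 32, d_1 = (1087 - 32^2)/1 = 63/1 = 63, a_1 = floor((32 + 32)/63) = 1.
  m_2 = 63*1 - 32 = 31, d_2 = (1087 - 31^2)/63 = 126/63 = 2, a_2 = floor((32 + 31)/2) = 31.
  m_3 = 2*31 - 31 = 31, d_3 = (1087 - 31^2)/2 = 126/2 = 63, a_3 = floor((32 + 31)/63) = 1.
  m_4 = 63*1 - 31 = 32, d_4 = (1087 - 32^2)/63 = 63/63 = 1, a_4 = floor((32 + 32)/1) = 64.
  m_5 = 1*64 - 32 = 32, d_5 = (1087 - 32^2)/1 = 63/1 = 63: (m_5, d_5) = (m_1, d_1) = (32, 63), so from here the quotients repeat a_1, ..., a_4; the period length is 4.
So sqrt(1087) = [32; (1, 31, 1, 64)] with period length k = 4.
k is even, so the fundamental solution of x^2 - 1087y^2 = 1 is (p_{k-1}, q_{k-1}) = (p_3, q_3); compute convergents through index 3.
Convergents (p_i = a_i*p_{i-1} + p_{i-2}, q_i = a_i*q_{i-1} + q_{i-2} with p_{-2}=0, p_{-1}=1, q_{-2}=1, q_{-1}=0):
  i=0: a_0=32, p_0 = 32*1 + 0 = 32, q_0 = 32*0 + 1 = 1.
  i=1: a_1=1, p_1 = 1*32 + 1 = 33, q_1 = 1*1 + 0 = 1.
  i=2: a_2=31, p_2 = 31*33 + 32 = 1055, q_2 = 31*1 + 1 = 32.
  i=3: a_3=1, p_3 = 1*1055 + 33 = 1088, q_3 = 1*32 + 1 = 33.
Check: 1088^2 - 1087*33^2 = 1183744 - 1183743 = 1, so (x, y) = (1088, 33) solves the equation, and by the theorem it is the least positive solution.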